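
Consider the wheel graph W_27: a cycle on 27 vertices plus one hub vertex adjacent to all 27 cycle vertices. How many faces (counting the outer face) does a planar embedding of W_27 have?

28

W_27 has V = 27 + 1 = 28 vertices and E = 2·27 = 54 edges.
By Euler's formula F = 2 − V + E = 2 − 28 + 54 = 28.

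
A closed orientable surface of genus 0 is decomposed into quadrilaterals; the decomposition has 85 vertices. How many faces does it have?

χ = 2 − 2·0 = 2, and every face is a square so 4F = 2E.
V − E + F = 2 with E = 4F/2 gives 85 − (4/2 − 1)·F = 2, so F = 83 and E = 166.

83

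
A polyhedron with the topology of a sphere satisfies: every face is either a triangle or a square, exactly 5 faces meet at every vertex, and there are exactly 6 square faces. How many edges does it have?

Let x be the number of triangles; then F = 6 + x.
Edge–face incidences: 2E = 4·6 + 3·x = 24 + 3x.
Every vertex has degree 5, so 5V = 2E.
Euler: V − E + F = 2 ⇒ (2E)/5 − E + (6 + x) = 2.
Multiply by 10: 2·(2E) − 5·(2E) + 10·(6 + x) = 20, i.e. 60 + 10x − 3·(24 + 3x) = 20.
Collecting terms: x − 12 = 20, so x = 32.
Then 2E = 24 + 3·32 = 120, so E = 60, V = 2E/5 = 24, F = 6 + 32 = 38.

60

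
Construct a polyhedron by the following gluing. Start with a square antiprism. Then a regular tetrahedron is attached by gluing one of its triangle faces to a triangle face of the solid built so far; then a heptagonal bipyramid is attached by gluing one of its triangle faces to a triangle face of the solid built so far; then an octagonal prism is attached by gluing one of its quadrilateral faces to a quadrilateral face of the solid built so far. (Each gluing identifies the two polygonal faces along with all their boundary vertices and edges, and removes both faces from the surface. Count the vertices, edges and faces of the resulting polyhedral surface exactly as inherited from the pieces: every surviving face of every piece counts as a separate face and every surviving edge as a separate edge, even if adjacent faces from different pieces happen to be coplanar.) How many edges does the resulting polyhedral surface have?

57

A square antiprism: V=8, E=16, F=10.
Attach a regular tetrahedron (V=4, E=6, F=4) along a 3-gon: merge 3 vertices and 3 edges, delete both glued faces → V=9, E=19, F=12.
Attach a heptagonal bipyramid (V=9, E=21, F=14) along a 3-gon: merge 3 vertices and 3 edges, delete both glued faces → V=15, E=37, F=24.
Attach an octagonal prism (V=16, E=24, F=10) along a 4-gon: merge 4 vertices and 4 edges, delete both glued faces → V=27, E=57, F=32.
Check: V − E + F = 27 − 57 + 32 = 2.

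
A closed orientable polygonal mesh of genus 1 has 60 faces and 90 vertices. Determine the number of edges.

For a closed orientable surface of genus 1, χ = 2 − 2·1 = 0.
E = V + F − (0) = 90 + 60 − (0) = 150.

150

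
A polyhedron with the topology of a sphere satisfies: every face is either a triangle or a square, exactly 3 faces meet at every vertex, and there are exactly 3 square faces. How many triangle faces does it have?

Let x be the number of triangles; then F = 3 + x.
Edge–face incidences: 2E = 4·3 + 3·x = 12 + 3x.
Every vertex has degree 3, so 3V = 2E.
Euler: V − E + F = 2 ⇒ (2E)/3 − E + (3 + x) = 2.
Multiply by 6: 2·(2E) − 3·(2E) + 6·(3 + x) = 12, i.e. 18 + 6x − (12 + 3x) = 12.
Collecting terms: 3x + 6 = 12, so 3x = 6, so x = 2.
Then 2E = 12 + 3·2 = 18, so E = 9, V = 2E/3 = 6, F = 3 + 2 = 5.

2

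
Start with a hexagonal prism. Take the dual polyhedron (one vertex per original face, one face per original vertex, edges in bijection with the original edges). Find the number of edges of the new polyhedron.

The base solid has V = 12, E = 18, F = 8.
The dual swaps V and F and preserves E: V′ = F = 8, E′ = E = 18, F′ = V = 12.

18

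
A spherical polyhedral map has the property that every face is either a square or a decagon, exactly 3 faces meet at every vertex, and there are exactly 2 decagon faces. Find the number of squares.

Let x be the number of squares; then F = 2 + x.
Edge–face incidences: 2E = 10·2 + 4·x = 20 + 4x.
Every vertex has degree 3, so 3V = 2E.
Euler: V − E + F = 2 ⇒ (2E)/3 − E + (2 + x) = 2.
Multiply by 6: 2·(2E) − 3·(2E) + 6·(2 + x) = 12, i.e. 12 + 6x − (20 + 4x) = 12.
Collecting terms: 2x − 8 = 12, so 2x = 20, so x = 10.
Then 2E = 20 + 4·10 = 60, so E = 30, V = 2E/3 = 20, F = 2 + 10 = 12.

10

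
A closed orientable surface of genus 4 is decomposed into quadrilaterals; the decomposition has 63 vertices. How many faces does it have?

χ = 2 − 2·4 = -6, and every face is a square so 4F = 2E.
V − E + F = -6 with E = 4F/2 gives 63 − (4/2 − 1)·F = -6, so F = 69 and E = 138.

69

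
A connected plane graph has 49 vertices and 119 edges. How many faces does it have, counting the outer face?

72

Euler's formula for a connected plane graph: V − E + F = 2, so F = 2 − 49 + 119 = 72.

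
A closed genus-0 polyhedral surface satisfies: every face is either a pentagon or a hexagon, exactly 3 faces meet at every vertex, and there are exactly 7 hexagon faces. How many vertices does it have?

Let x be the number of pentagons; then F = 7 + x.
Edge–face incidences: 2E = 6·7 + 5·x = 42 + 5x.
Every vertex has degree 3, so 3V = 2E.
Euler: V − E + F = 2 ⇒ (2E)/3 − E + (7 + x) = 2.
Multiply by 6: 2·(2E) − 3·(2E) + 6·(7 + x) = 12, i.e. 42 + 6x − (42 + 5x) = 12.
Collecting terms: x = 12.
Then 2E = 42 + 5·12 = 102, so E = 51, V = 2E/3 = 34, F = 7 + 12 = 19.

34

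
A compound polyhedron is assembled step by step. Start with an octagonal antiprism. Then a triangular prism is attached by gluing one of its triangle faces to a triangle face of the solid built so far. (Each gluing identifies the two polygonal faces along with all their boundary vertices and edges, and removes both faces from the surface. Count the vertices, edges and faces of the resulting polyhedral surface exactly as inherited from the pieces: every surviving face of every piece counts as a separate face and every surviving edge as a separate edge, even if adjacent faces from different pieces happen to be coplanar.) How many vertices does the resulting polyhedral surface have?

An octagonal antiprism: V=16, E=32, F=18.
Attach a triangular prism (V=6, E=9, F=5) along a 3-gon: merge 3 vertices and 3 edges, delete both glued faces → V=19, E=38, F=21.
Check: V − E + F = 19 − 38 + 21 = 2.

19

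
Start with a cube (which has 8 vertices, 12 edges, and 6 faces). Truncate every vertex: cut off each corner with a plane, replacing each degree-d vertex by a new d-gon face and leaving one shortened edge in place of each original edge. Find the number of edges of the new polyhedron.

Truncation replaces each original edge-end by a new vertex, so V′ = 2E = 24.
Each original edge survives, and each old vertex of degree d contributes d new edges; summing degrees gives Σd = 2E, so E′ = E + 2E = 3E = 36.
Each original face survives and each original vertex becomes one new face: F′ = F + V = 14.

36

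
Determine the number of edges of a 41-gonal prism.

A prism on an n-gon has two n-gon bases and n rectangular sides: V = 2·41 = 82, E = 3·41 = 123, F = 41 + 2 = 43.
Check: V − E + F = 82 − 123 + 43 = 2.

123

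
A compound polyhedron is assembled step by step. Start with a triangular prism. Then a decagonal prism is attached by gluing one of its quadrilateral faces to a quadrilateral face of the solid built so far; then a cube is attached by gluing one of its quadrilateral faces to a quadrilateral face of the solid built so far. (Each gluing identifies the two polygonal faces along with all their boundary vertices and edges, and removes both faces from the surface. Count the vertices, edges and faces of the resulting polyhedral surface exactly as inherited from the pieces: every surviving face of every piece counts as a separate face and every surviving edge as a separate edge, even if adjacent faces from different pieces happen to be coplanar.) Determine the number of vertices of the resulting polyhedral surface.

A triangular prism: V=6, E=9, F=5.
Attach a decagonal prism (V=20, E=30, F=12) along a 4-gon: merge 4 vertices and 4 edges, delete both glued faces → V=22, E=35, F=15.
Attach a cube (V=8, E=12, F=6) along a 4-gon: merge 4 vertices and 4 edges, delete both glued faces → V=26, E=43, F=19.
Check: V − E + F = 26 − 43 + 19 = 2.

26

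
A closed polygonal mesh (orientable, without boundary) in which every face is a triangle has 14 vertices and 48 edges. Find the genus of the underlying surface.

2

Every face is a triangle and each edge borders two faces, so 3F = 2·48, giving F = 32.
χ = V − E + F = 14 − 48 + 32 = -2.
For a closed orientable surface χ = 2 − 2g, so g = (2 − (-2))/2 = 2.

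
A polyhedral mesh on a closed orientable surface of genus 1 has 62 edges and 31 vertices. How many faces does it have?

For a closed orientable surface of genus 1, χ = 2 − 2·1 = 0.
F = 0 − V + E = 0 − 31 + 62 = 31.

31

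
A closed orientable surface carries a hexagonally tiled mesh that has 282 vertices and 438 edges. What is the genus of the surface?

Every face is a hexagon and each edge borders two faces, so 6F = 2·438, giving F = 146.
χ = V − E + F = 282 − 438 + 146 = -10.
For a closed orientable surface χ = 2 − 2g, so g = (2 − (-10))/2 = 6.

6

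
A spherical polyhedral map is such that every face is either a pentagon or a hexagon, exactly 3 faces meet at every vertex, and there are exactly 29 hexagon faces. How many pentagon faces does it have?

12

Let x be the number of pentagons; then F = 29 + x.
Edge–face incidences: 2E = 6·29 + 5·x = 174 + 5x.
Every vertex has degree 3, so 3V = 2E.
Euler: V − E + F = 2 ⇒ (2E)/3 − E + (29 + x) = 2.
Multiply by 6: 2·(2E) − 3·(2E) + 6·(29 + x) = 12, i.e. 174 + 6x − (174 + 5x) = 12.
Collecting terms: x = 12.
Then 2E = 174 + 5·12 = 234, so E = 117, V = 2E/3 = 78, F = 29 + 12 = 41.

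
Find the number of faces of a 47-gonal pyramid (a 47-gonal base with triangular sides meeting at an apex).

48

A pyramid on an n-gon base has one n-gon and n triangles: V = 47 + 1 = 48, E = 2·47 = 94, F = 47 + 1 = 48.
Check: V − E + F = 48 − 94 + 48 = 2.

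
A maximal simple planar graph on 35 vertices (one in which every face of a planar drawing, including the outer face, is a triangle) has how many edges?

99

In a plane triangulation 3F = 2E and V − E + F = 2, so E = 3V − 6 = 3·35 − 6 = 99.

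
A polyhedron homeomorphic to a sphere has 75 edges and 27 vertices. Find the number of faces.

50

Here V − E + F = 2.
F = 2 − V + E = 2 − 27 + 75 = 50.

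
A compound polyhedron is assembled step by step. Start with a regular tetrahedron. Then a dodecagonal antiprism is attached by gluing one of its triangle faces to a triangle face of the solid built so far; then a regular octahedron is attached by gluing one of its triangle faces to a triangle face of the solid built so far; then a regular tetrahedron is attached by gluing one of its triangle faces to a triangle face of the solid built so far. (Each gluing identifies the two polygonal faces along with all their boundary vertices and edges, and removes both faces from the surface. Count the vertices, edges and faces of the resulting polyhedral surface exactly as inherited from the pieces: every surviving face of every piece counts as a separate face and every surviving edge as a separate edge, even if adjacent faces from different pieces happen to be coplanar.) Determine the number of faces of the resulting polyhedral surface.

A regular tetrahedron: V=4, E=6, F=4.
Attach a dodecagonal antiprism (V=24, E=48, F=26) along a 3-gon: merge 3 vertices and 3 edges, delete both glued faces → V=25, E=51, F=28.
Attach a regular octahedron (V=6, E=12, F=8) along a 3-gon: merge 3 vertices and 3 edges, delete both glued faces → V=28, E=60, F=34.
Attach a regular tetrahedron (V=4, E=6, F=4) along a 3-gon: merge 3 vertices and 3 edges, delete both glued faces → V=29, E=63, F=36.
Check: V − E + F = 29 − 63 + 36 = 2.

36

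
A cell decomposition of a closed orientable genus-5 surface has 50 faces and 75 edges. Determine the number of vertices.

For a closed orientable surface of genus 5, χ = 2 − 2·5 = -8.
V = -8 + E − F = -8 + 75 − 50 = 17.

17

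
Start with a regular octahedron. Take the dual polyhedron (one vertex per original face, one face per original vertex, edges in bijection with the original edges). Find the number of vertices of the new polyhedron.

The base solid has V = 6, E = 12, F = 8.
The dual swaps V and F and preserves E: V′ = F = 8, E′ = E = 12, F′ = V = 6.

8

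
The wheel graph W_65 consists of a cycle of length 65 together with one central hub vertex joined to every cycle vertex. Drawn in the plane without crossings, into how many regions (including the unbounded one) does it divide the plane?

66

W_65 has V = 65 + 1 = 66 vertices and E = 2·65 = 130 edges.
By Euler's formula F = 2 − V + E = 2 − 66 + 130 = 66.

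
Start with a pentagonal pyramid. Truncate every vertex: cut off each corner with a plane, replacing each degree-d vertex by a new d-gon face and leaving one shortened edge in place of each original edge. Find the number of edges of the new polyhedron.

30

The base solid has V = 6, E = 10, F = 6.
Truncation replaces each original edge-end by a new vertex, so V′ = 2E = 20.
Each original edge survives, and each old vertex of degree d contributes d new edges; summing degrees gives Σd = 2E, so E′ = E + 2E = 3E = 30.
Each original face survives and each original vertex becomes one new face: F′ = F + V = 12.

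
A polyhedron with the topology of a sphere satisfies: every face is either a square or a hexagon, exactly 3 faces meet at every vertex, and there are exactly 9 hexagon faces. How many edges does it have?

39

Let x be the number of squares; then F = 9 + x.
Edge–face incidences: 2E = 6·9 + 4·x = 54 + 4x.
Every vertex has degree 3, so 3V = 2E.
Euler: V − E + F = 2 ⇒ (2E)/3 − E + (9 + x) = 2.
Multiply by 6: 2·(2E) − 3·(2E) + 6·(9 + x) = 12, i.e. 54 + 6x − (54 + 4x) = 12.
Collecting terms: 2x = 12, so x = 6.
Then 2E = 54 + 4·6 = 78, so E = 39, V = 2E/3 = 26, F = 9 + 6 = 15.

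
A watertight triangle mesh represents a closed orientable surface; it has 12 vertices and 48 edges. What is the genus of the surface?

Every face is a triangle and each edge borders two faces, so 3F = 2·48, giving F = 32.
χ = V − E + F = 12 − 48 + 32 = -4.
For a closed orientable surface χ = 2 − 2g, so g = (2 − (-4))/2 = 3.

3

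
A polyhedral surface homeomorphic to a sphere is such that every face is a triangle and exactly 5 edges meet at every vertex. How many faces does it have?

Each face has 3 edges and each edge borders two faces, so 2E = 3F.
Each vertex has degree 5, so 5V = 2E and hence V = 3F/5.
Euler: V − E + F = 2 ⇒ (3F/5) − (3F/2) + F = 2.
Multiply by 10: (6 − 15 + 10)F = 20, i.e. 1F = 20.
So F = 20, E = 3·20/2 = 30, V = 3·20/5 = 12.

20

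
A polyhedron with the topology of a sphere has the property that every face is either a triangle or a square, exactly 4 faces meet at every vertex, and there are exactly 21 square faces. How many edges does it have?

Let x be the number of triangles; then F = 21 + x.
Edge–face incidences: 2E = 4·21 + 3·x = 84 + 3x.
Every vertex has degree 4, so 4V = 2E.
Euler: V − E + F = 2 ⇒ (2E)/4 − E + (21 + x) = 2.
Multiply by 8: 2·(2E) − 4·(2E) + 8·(21 + x) = 16, i.e. 168 + 8x − 2·(84 + 3x) = 16.
Collecting terms: 2x = 16, so x = 8.
Then 2E = 84 + 3·8 = 108, so E = 54, V = 2E/4 = 27, F = 21 + 8 = 29.

54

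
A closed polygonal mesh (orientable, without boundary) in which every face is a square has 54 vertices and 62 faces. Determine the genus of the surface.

Every face is a square, so 2E = 4·62 = 248, giving E = 124.
χ = V − E + F = 54 − 124 + 62 = -8.
For a closed orientable surface χ = 2 − 2g, so g = (2 − (-8))/2 = 5.

5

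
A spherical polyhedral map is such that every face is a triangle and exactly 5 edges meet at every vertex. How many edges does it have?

30

Each face has 3 edges and each edge borders two faces, so 2E = 3F.
Each vertex has degree 5, so 5V = 2E and hence V = 3F/5.
Euler: V − E + F = 2 ⇒ (3F/5) − (3F/2) + F = 2.
Multiply by 10: (6 − 15 + 10)F = 20, i.e. 1F = 20.
So F = 20, E = 3·20/2 = 30, V = 3·20/5 = 12.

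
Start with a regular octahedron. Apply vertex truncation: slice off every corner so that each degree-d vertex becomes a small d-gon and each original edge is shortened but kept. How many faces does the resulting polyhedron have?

14

The base solid has V = 6, E = 12, F = 8.
Truncation replaces each original edge-end by a new vertex, so V′ = 2E = 24.
Each original edge survives, and each old vertex of degree d contributes d new edges; summing degrees gives Σd = 2E, so E′ = E + 2E = 3E = 36.
Each original face survives and each original vertex becomes one new face: F′ = F + V = 14.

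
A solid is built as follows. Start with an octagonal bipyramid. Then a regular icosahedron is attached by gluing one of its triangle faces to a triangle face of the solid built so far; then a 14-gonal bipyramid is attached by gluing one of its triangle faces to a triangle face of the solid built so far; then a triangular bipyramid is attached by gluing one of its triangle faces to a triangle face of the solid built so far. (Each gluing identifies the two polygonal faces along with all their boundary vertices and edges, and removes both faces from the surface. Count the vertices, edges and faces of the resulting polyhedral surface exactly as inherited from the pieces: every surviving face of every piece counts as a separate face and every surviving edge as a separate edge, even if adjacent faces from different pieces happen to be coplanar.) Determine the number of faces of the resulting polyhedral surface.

An octagonal bipyramid: V=10, E=24, F=16.
Attach a regular icosahedron (V=12, E=30, F=20) along a 3-gon: merge 3 vertices and 3 edges, delete both glued faces → V=19, E=51, F=34.
Attach a 14-gonal bipyramid (V=16, E=42, F=28) along a 3-gon: merge 3 vertices and 3 edges, delete both glued faces → V=32, E=90, F=60.
Attach a triangular bipyramid (V=5, E=9, F=6) along a 3-gon: merge 3 vertices and 3 edges, delete both glued faces → V=34, E=96, F=64.
Check: V − E + F = 34 − 96 + 64 = 2.

64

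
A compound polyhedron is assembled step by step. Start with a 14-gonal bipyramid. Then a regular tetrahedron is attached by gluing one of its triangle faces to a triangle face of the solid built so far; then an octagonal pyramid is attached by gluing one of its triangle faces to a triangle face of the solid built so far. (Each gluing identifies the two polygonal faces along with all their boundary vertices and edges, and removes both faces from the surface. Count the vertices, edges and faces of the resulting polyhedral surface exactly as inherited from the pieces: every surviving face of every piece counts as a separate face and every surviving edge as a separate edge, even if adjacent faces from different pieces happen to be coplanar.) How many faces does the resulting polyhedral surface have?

37

A 14-gonal bipyramid: V=16, E=42, F=28.
Attach a regular tetrahedron (V=4, E=6, F=4) along a 3-gon: merge 3 vertices and 3 edges, delete both glued faces → V=17, E=45, F=30.
Attach an octagonal pyramid (V=9, E=16, F=9) along a 3-gon: merge 3 vertices and 3 edges, delete both glued faces → V=23, E=58, F=37.
Check: V − E + F = 23 − 58 + 37 = 2.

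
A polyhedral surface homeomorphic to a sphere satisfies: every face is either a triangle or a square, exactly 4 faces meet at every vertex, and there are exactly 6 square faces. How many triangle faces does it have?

Let x be the number of triangles; then F = 6 + x.
Edge–face incidences: 2E = 4·6 + 3·x = 24 + 3x.
Every vertex has degree 4, so 4V = 2E.
Euler: V − E + F = 2 ⇒ (2E)/4 − E + (6 + x) = 2.
Multiply by 8: 2·(2E) − 4·(2E) + 8·(6 + x) = 16, i.e. 48 + 8x − 2·(24 + 3x) = 16.
Collecting terms: 2x = 16, so x = 8.
Then 2E = 24 + 3·8 = 48, so E = 24, V = 2E/4 = 12, F = 6 + 8 = 14.

8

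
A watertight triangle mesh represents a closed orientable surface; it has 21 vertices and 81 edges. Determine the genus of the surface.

Every face is a triangle and each edge borders two faces, so 3F = 2·81, giving F = 54.
χ = V − E + F = 21 − 81 + 54 = -6.
For a closed orientable surface χ = 2 − 2g, so g = (2 − (-6))/2 = 4.

4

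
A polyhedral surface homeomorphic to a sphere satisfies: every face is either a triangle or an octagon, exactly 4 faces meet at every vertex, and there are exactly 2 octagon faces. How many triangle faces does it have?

Let x be the number of triangles; then F = 2 + x.
Edge–face incidences: 2E = 8·2 + 3·x = 16 + 3x.
Every vertex has degree 4, so 4V = 2E.
Euler: V − E + F = 2 ⇒ (2E)/4 − E + (2 + x) = 2.
Multiply by 8: 2·(2E) − 4·(2E) + 8·(2 + x) = 16, i.e. 16 + 8x − 2·(16 + 3x) = 16.
Collecting terms: 2x − 16 = 16, so 2x = 32, so x = 16.
Then 2E = 16 + 3·16 = 64, so E = 32, V = 2E/4 = 16, F = 2 + 16 = 18.

16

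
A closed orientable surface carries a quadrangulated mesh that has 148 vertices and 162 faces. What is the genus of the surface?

Every face is a square, so 2E = 4·162 = 648, giving E = 324.
χ = V − E + F = 148 − 324 + 162 = -14.
For a closed orientable surface χ = 2 − 2g, so g = (2 − (-14))/2 = 8.

8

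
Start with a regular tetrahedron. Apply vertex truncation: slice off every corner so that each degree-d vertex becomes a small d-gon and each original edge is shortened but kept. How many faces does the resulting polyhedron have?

The base solid has V = 4, E = 6, F = 4.
Truncation replaces each original edge-end by a new vertex, so V′ = 2E = 12.
Each original edge survives, and each old vertex of degree d contributes d new edges; summing degrees gives Σd = 2E, so E′ = E + 2E = 3E = 18.
Each original face survives and each original vertex becomes one new face: F′ = F + V = 8.

8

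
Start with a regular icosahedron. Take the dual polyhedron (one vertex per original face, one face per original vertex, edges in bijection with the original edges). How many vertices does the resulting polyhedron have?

20

The base solid has V = 12, E = 30, F = 20.
The dual swaps V and F and preserves E: V′ = F = 20, E′ = E = 30, F′ = V = 12.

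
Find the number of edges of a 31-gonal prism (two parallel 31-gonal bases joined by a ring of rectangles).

93

A prism on an n-gon has two n-gon bases and n rectangular sides: V = 2·31 = 62, E = 3·31 = 93, F = 31 + 2 = 33.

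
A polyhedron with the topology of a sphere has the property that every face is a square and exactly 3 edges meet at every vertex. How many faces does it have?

6

Each face has 4 edges and each edge borders two faces, so 2E = 4F.
Each vertex has degree 3, so 3V = 2E and hence V = 4F/3.
Euler: V − E + F = 2 ⇒ (4F/3) − (4F/2) + F = 2.
Multiply by 6: (8 − 12 + 6)F = 12, i.e. 2F = 12.
So F = 6, E = 4·6/2 = 12, V = 4·6/3 = 8.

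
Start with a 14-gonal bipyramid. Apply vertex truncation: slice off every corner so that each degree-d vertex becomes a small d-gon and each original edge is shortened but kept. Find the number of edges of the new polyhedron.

The base solid has V = 16, E = 42, F = 28.
Truncation replaces each original edge-end by a new vertex, so V′ = 2E = 84.
Each original edge survives, and each old vertex of degree d contributes d new edges; summing degrees gives Σd = 2E, so E′ = E + 2E = 3E = 126.
Each original face survives and each original vertex becomes one new face: F′ = F + V = 44.

126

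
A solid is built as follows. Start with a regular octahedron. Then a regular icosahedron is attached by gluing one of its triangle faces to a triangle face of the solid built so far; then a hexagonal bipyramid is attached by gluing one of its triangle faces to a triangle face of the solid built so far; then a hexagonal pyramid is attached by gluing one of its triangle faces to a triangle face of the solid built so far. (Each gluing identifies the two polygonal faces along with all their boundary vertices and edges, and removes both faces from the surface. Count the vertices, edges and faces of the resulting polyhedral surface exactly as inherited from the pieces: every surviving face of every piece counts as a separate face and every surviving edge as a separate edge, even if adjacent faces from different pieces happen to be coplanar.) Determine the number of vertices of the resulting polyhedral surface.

A regular octahedron: V=6, E=12, F=8.
Attach a regular icosahedron (V=12, E=30, F=20) along a 3-gon: merge 3 vertices and 3 edges, delete both glued faces → V=15, E=39, F=26.
Attach a hexagonal bipyramid (V=8, E=18, F=12) along a 3-gon: merge 3 vertices and 3 edges, delete both glued faces → V=20, E=54, F=36.
Attach a hexagonal pyramid (V=7, E=12, F=7) along a 3-gon: merge 3 vertices and 3 edges, delete both glued faces → V=24, E=63, F=41.
Check: V − E + F = 24 − 63 + 41 = 2.

24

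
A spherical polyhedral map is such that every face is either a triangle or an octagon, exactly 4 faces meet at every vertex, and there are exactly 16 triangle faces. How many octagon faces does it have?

Let x be the number of octagons; then F = 16 + x.
Edge–face incidences: 2E = 3·16 + 8·x = 48 + 8x.
Every vertex has degree 4, so 4V = 2E.
Euler: V − E + F = 2 ⇒ (2E)/4 − E + (16 + x) = 2.
Multiply by 8: 2·(2E) − 4·(2E) + 8·(16 + x) = 16, i.e. 128 + 8x − 2·(48 + 8x) = 16.
Collecting terms: −8x + 32 = 16, so −8x = −16, so x = 2.
Then 2E = 48 + 8·2 = 64, so E = 32, V = 2E/4 = 16, F = 16 + 2 = 18.

2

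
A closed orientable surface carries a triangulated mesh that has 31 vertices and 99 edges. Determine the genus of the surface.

2

Every face is a triangle and each edge borders two faces, so 3F = 2·99, giving F = 66.
χ = V − E + F = 31 − 99 + 66 = -2.
For a closed orientable surface χ = 2 − 2g, so g = (2 − (-2))/2 = 2.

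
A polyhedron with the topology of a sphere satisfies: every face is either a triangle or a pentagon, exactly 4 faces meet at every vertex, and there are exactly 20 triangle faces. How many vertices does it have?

Let x be the number of pentagons; then F = 20 + x.
Edge–face incidences: 2E = 3·20 + 5·x = 60 + 5x.
Every vertex has degree 4, so 4V = 2E.
Euler: V − E + F = 2 ⇒ (2E)/4 − E + (20 + x) = 2.
Multiply by 8: 2·(2E) − 4·(2E) + 8·(20 + x) = 16, i.e. 160 + 8x − 2·(60 + 5x) = 16.
Collecting terms: −2x + 40 = 16, so −2x = −24, so x = 12.
Then 2E = 60 + 5·12 = 120, so E = 60, V = 2E/4 = 30, F = 20 + 12 = 32.

30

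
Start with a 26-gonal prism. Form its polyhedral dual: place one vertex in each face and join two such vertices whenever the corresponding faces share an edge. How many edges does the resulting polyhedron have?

78

The base solid has V = 52, E = 78, F = 28.
The dual swaps V and F and preserves E: V′ = F = 28, E′ = E = 78, F′ = V = 52.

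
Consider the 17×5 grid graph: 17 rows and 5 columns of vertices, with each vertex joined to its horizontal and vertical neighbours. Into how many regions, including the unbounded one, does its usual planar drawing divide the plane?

The grid has V = 17·5 = 85 vertices and E = 17·4 + 5·16 = 148 edges.
F = 2 − V + E = 2 − 85 + 148 = 65.

65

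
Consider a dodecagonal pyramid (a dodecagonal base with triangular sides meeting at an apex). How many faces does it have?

A pyramid on an n-gon base has one n-gon and n triangles: V = 12 + 1 = 13, E = 2·12 = 24, F = 12 + 1 = 13.
Check: V − E + F = 13 − 24 + 13 = 2.

13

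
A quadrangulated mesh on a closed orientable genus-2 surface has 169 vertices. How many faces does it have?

171

χ = 2 − 2·2 = -2, and every face is a square so 4F = 2E.
V − E + F = -2 with E = 4F/2 gives 169 − (4/2 − 1)·F = -2, so F = 171 and E = 342.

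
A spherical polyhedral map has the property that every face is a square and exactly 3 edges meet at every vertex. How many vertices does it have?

Each face has 4 edges and each edge borders two faces, so 2E = 4F.
Each vertex has degree 3, so 3V = 2E and hence V = 4F/3.
Euler: V − E + F = 2 ⇒ (4F/3) − (4F/2) + F = 2.
Multiply by 6: (8 − 12 + 6)F = 12, i.e. 2F = 12.
So F = 6, E = 4·6/2 = 12, V = 4·6/3 = 8.

8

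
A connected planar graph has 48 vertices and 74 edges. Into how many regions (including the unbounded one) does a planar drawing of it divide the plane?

Euler's formula for a connected plane graph: V − E + F = 2, so F = 2 − 48 + 74 = 28.

28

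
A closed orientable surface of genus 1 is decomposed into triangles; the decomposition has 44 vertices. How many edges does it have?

132

χ = 2 − 2·1 = 0, and every face is a triangle so 3F = 2E.
V − E + F = 0 with E = 3F/2 gives 44 − (3/2 − 1)·F = 0, so F = 88 and E = 132.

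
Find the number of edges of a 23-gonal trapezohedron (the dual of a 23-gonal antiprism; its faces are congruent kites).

The n-trapezohedron (dual of the n-antiprism) has V = 2·23 + 2 = 48, E = 4·23 = 92, F = 2·23 = 46.

92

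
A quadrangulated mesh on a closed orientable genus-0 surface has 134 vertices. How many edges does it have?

χ = 2 − 2·0 = 2, and every face is a square so 4F = 2E.
V − E + F = 2 with E = 4F/2 gives 134 − (4/2 − 1)·F = 2, so F = 132 and E = 264.

264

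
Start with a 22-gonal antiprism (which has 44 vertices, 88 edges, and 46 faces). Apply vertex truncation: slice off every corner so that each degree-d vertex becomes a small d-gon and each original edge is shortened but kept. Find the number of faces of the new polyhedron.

90

Truncation replaces each original edge-end by a new vertex, so V′ = 2E = 176.
Each original edge survives, and each old vertex of degree d contributes d new edges; summing degrees gives Σd = 2E, so E′ = E + 2E = 3E = 264.
Each original face survives and each original vertex becomes one new face: F′ = F + V = 90.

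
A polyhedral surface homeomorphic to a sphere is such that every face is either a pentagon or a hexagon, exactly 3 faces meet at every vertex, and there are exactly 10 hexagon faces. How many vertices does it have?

Let x be the number of pentagons; then F = 10 + x.
Edge–face incidences: 2E = 6·10 + 5·x = 60 + 5x.
Every vertex has degree 3, so 3V = 2E.
Euler: V − E + F = 2 ⇒ (2E)/3 − E + (10 + x) = 2.
Multiply by 6: 2·(2E) − 3·(2E) + 6·(10 + x) = 12, i.e. 60 + 6x − (60 + 5x) = 12.
Collecting terms: x = 12.
Then 2E = 60 + 5·12 = 120, so E = 60, V = 2E/3 = 40, F = 10 + 12 = 22.

40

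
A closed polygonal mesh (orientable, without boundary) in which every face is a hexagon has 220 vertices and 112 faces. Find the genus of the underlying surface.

3

Every face is a hexagon, so 2E = 6·112 = 672, giving E = 336.
χ = V − E + F = 220 − 336 + 112 = -4.
For a closed orientable surface χ = 2 − 2g, so g = (2 − (-4))/2 = 3.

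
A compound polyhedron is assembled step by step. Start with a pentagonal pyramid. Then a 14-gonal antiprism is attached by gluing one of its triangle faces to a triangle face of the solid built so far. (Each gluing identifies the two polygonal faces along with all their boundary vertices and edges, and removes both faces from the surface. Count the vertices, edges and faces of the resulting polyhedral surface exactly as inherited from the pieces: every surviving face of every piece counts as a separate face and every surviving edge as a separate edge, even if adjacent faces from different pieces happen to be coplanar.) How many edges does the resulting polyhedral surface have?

63

A pentagonal pyramid: V=6, E=10, F=6.
Attach a 14-gonal antiprism (V=28, E=56, F=30) along a 3-gon: merge 3 vertices and 3 edges, delete both glued faces → V=31, E=63, F=34.
Check: V − E + F = 31 − 63 + 34 = 2.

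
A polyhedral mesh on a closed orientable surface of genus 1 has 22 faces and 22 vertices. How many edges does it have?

For a closed orientable surface of genus 1, χ = 2 − 2·1 = 0.
E = V + F − (0) = 22 + 22 − (0) = 44.

44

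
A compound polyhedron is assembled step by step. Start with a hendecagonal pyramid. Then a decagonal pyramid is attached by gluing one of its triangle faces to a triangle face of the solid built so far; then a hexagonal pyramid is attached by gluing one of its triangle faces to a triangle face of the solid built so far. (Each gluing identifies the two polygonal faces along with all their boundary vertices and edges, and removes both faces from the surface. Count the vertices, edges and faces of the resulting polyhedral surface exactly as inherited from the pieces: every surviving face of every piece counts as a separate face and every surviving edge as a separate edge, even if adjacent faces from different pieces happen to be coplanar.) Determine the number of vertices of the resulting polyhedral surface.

24

A hendecagonal pyramid: V=12, E=22, F=12.
Attach a decagonal pyramid (V=11, E=20, F=11) along a 3-gon: merge 3 vertices and 3 edges, delete both glued faces → V=20, E=39, F=21.
Attach a hexagonal pyramid (V=7, E=12, F=7) along a 3-gon: merge 3 vertices and 3 edges, delete both glued faces → V=24, E=48, F=26.
Check: V − E + F = 24 − 48 + 26 = 2.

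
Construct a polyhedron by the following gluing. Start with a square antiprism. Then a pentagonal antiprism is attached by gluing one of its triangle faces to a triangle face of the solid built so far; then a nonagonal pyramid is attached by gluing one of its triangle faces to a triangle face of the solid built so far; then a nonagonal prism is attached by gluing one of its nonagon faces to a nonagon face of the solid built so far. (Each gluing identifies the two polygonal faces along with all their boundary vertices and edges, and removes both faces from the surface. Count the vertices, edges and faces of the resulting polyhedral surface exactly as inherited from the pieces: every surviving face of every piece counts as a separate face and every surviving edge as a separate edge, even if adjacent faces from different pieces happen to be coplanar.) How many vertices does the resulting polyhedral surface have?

31

A square antiprism: V=8, E=16, F=10.
Attach a pentagonal antiprism (V=10, E=20, F=12) along a 3-gon: merge 3 vertices and 3 edges, delete both glued faces → V=15, E=33, F=20.
Attach a nonagonal pyramid (V=10, E=18, F=10) along a 3-gon: merge 3 vertices and 3 edges, delete both glued faces → V=22, E=48, F=28.
Attach a nonagonal prism (V=18, E=27, F=11) along a 9-gon: merge 9 vertices and 9 edges, delete both glued faces → V=31, E=66, F=37.
Check: V − E + F = 31 − 66 + 37 = 2.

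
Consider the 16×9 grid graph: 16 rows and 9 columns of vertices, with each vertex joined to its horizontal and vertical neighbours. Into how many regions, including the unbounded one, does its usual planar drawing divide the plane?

121

The grid has V = 16·9 = 144 vertices and E = 16·8 + 9·15 = 263 edges.
F = 2 − V + E = 2 − 144 + 263 = 121.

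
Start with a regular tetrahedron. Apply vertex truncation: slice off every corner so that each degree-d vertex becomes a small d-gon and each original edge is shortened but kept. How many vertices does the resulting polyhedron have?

12

The base solid has V = 4, E = 6, F = 4.
Truncation replaces each original edge-end by a new vertex, so V′ = 2E = 12.
Each original edge survives, and each old vertex of degree d contributes d new edges; summing degrees gives Σd = 2E, so E′ = E + 2E = 3E = 18.
Each original face survives and each original vertex becomes one new face: F′ = F + V = 8.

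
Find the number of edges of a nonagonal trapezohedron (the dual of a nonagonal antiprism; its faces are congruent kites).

36

The n-trapezohedron (dual of the n-antiprism) has V = 2·9 + 2 = 20, E = 4·9 = 36, F = 2·9 = 18.
Check: V − E + F = 20 − 36 + 18 = 2.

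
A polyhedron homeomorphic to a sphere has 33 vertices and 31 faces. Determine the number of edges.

Here V − E + F = 2.
E = V + F − (2) = 33 + 31 − (2) = 62.

62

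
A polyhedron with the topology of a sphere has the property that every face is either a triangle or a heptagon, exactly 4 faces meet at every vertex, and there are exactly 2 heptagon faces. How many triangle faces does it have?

14

Let x be the number of triangles; then F = 2 + x.
Edge–face incidences: 2E = 7·2 + 3·x = 14 + 3x.
Every vertex has degree 4, so 4V = 2E.
Euler: V − E + F = 2 ⇒ (2E)/4 − E + (2 + x) = 2.
Multiply by 8: 2·(2E) − 4·(2E) + 8·(2 + x) = 16, i.e. 16 + 8x − 2·(14 + 3x) = 16.
Collecting terms: 2x − 12 = 16, so 2x = 28, so x = 14.
Then 2E = 14 + 3·14 = 56, so E = 28, V = 2E/4 = 14, F = 2 + 14 = 16.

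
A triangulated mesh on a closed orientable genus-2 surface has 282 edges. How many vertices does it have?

92

χ = 2 − 2·2 = -2, and every face is a triangle so 3F = 2E.
F = 2E/3 = 188. Then V = -2 + E − F = -2 + 282 − 188 = 92.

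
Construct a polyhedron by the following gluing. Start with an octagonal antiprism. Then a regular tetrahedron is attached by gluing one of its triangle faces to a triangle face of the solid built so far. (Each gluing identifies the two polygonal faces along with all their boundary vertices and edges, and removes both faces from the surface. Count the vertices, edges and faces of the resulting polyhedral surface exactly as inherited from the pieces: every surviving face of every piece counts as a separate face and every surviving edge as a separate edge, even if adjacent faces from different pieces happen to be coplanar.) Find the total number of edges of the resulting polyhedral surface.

35

An octagonal antiprism: V=16, E=32, F=18.
Attach a regular tetrahedron (V=4, E=6, F=4) along a 3-gon: merge 3 vertices and 3 edges, delete both glued faces → V=17, E=35, F=20.
Check: V − E + F = 17 − 35 + 20 = 2.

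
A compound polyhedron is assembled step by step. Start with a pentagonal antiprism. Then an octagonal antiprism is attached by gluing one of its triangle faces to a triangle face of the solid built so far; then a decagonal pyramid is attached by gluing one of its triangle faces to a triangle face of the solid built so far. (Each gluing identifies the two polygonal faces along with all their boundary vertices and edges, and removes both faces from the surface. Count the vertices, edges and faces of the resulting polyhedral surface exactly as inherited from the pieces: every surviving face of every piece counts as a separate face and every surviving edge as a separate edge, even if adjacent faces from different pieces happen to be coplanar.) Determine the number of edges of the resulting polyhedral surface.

A pentagonal antiprism: V=10, E=20, F=12.
Attach an octagonal antiprism (V=16, E=32, F=18) along a 3-gon: merge 3 vertices and 3 edges, delete both glued faces → V=23, E=49, F=28.
Attach a decagonal pyramid (V=11, E=20, F=11) along a 3-gon: merge 3 vertices and 3 edges, delete both glued faces → V=31, E=66, F=37.
Check: V − E + F = 31 − 66 + 37 = 2.

66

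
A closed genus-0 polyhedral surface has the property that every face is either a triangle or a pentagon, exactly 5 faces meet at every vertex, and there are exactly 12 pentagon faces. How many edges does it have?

150

Let x be the number of triangles; then F = 12 + x.
Edge–face incidences: 2E = 5·12 + 3·x = 60 + 3x.
Every vertex has degree 5, so 5V = 2E.
Euler: V − E + F = 2 ⇒ (2E)/5 − E + (12 + x) = 2.
Multiply by 10: 2·(2E) − 5·(2E) + 10·(12 + x) = 20, i.e. 120 + 10x − 3·(60 + 3x) = 20.
Collecting terms: x − 60 = 20, so x = 80.
Then 2E = 60 + 3·80 = 300, so E = 150, V = 2E/5 = 60, F = 12 + 80 = 92.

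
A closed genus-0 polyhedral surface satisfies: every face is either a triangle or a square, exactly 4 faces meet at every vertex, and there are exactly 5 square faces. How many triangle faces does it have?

Let x be the number of triangles; then F = 5 + x.
Edge–face incidences: 2E = 4·5 + 3·x = 20 + 3x.
Every vertex has degree 4, so 4V = 2E.
Euler: V − E + F = 2 ⇒ (2E)/4 − E + (5 + x) = 2.
Multiply by 8: 2·(2E) − 4·(2E) + 8·(5 + x) = 16, i.e. 40 + 8x − 2·(20 + 3x) = 16.
Collecting terms: 2x = 16, so x = 8.
Then 2E = 20 + 3·8 = 44, so E = 22, V = 2E/4 = 11, F = 5 + 8 = 13.

8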